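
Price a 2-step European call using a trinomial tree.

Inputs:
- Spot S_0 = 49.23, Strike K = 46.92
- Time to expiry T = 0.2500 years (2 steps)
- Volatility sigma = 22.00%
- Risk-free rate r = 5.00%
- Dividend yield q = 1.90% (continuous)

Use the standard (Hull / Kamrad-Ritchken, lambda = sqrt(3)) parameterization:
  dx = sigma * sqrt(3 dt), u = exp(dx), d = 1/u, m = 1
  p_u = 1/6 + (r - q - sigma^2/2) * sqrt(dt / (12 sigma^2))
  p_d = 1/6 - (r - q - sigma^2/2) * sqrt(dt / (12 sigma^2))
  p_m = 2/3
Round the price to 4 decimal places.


dt = T/N = 0.125000; dx = sigma*sqrt(3*dt) = 0.134722
u = exp(dx) = 1.144219; d = 1/u = 0.873959
p_u = 0.169821, p_m = 0.666667, p_d = 0.163512
Discount per step: exp(-r*dt) = 0.993769
Stock lattice S(k, j) with j the centered position index:
  k=0: S(0,+0) = 49.2300
  k=1: S(1,-1) = 43.0250; S(1,+0) = 49.2300; S(1,+1) = 56.3299
  k=2: S(2,-2) = 37.6021; S(2,-1) = 43.0250; S(2,+0) = 49.2300; S(2,+1) = 56.3299; S(2,+2) = 64.4537
Terminal payoffs V(N, j) = max(S_T - K, 0):
  V(2,-2) = 0.000000; V(2,-1) = 0.000000; V(2,+0) = 2.310000; V(2,+1) = 9.409880; V(2,+2) = 17.533695
Backward induction: V(k, j) = exp(-r*dt) * [p_u * V(k+1, j+1) + p_m * V(k+1, j) + p_d * V(k+1, j-1)]
  V(1,-1) = exp(-r*dt) * [p_u*2.310000 + p_m*0.000000 + p_d*0.000000] = 0.389843
  V(1,+0) = exp(-r*dt) * [p_u*9.409880 + p_m*2.310000 + p_d*0.000000] = 3.118447
  V(1,+1) = exp(-r*dt) * [p_u*17.533695 + p_m*9.409880 + p_d*2.310000] = 9.568571
  V(0,+0) = exp(-r*dt) * [p_u*9.568571 + p_m*3.118447 + p_d*0.389843] = 3.744181

Answer: Price = V(0,0) = 3.7442


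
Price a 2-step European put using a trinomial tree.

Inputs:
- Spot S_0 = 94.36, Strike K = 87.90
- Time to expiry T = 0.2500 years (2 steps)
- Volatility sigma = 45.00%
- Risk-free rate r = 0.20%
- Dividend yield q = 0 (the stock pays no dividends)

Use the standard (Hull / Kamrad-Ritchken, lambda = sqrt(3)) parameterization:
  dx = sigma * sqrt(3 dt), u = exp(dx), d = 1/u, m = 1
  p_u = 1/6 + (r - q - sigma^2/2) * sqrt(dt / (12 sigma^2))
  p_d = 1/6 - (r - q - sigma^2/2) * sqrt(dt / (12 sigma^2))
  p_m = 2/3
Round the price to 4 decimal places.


dt = T/N = 0.125000; dx = sigma*sqrt(3*dt) = 0.275568
u = exp(dx) = 1.317278; d = 1/u = 0.759141
p_u = 0.144156, p_m = 0.666667, p_d = 0.189177
Discount per step: exp(-r*dt) = 0.999750
Stock lattice S(k, j) with j the centered position index:
  k=0: S(0,+0) = 94.3600
  k=1: S(1,-1) = 71.6326; S(1,+0) = 94.3600; S(1,+1) = 124.2984
  k=2: S(2,-2) = 54.3792; S(2,-1) = 71.6326; S(2,+0) = 94.3600; S(2,+1) = 124.2984; S(2,+2) = 163.7355
Terminal payoffs V(N, j) = max(K - S_T, 0):
  V(2,-2) = 33.520782; V(2,-1) = 16.267444; V(2,+0) = 0.000000; V(2,+1) = 0.000000; V(2,+2) = 0.000000
Backward induction: V(k, j) = exp(-r*dt) * [p_u * V(k+1, j+1) + p_m * V(k+1, j) + p_d * V(k+1, j-1)]
  V(1,-1) = exp(-r*dt) * [p_u*0.000000 + p_m*16.267444 + p_d*33.520782] = 17.182029
  V(1,+0) = exp(-r*dt) * [p_u*0.000000 + p_m*0.000000 + p_d*16.267444] = 3.076657
  V(1,+1) = exp(-r*dt) * [p_u*0.000000 + p_m*0.000000 + p_d*0.000000] = 0.000000
  V(0,+0) = exp(-r*dt) * [p_u*0.000000 + p_m*3.076657 + p_d*17.182029] = 5.300225

Answer: Price = V(0,0) = 5.3002


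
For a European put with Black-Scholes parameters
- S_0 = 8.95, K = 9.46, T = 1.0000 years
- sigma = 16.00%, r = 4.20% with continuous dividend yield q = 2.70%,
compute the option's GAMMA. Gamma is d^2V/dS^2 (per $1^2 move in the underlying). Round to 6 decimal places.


Answer: Gamma = 0.267160

Derivation:
d1 = -0.1726178174; d2 = -0.3326178174
phi(d1) = 0.3930427130; exp(-qT) = 0.9733612415; exp(-rT) = 0.9588697806
Gamma = exp(-qT) * phi(d1) / (S * sigma * sqrt(T)) = 0.9733612415 * 0.3930427130 / (8.9500 * 0.1600 * 1.0000000000) = 0.267160


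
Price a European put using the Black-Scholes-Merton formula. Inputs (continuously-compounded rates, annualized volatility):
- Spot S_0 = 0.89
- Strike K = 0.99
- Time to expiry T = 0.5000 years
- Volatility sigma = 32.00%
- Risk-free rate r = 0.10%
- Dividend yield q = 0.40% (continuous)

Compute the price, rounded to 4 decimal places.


Answer: Price = 0.1446

Derivation:
d1 = (ln(S/K) + (r - q + 0.5*sigma^2) * T) / (sigma * sqrt(T)) = -0.36408699
d2 = d1 - sigma * sqrt(T) = -0.59036116
exp(-rT) = 0.99950012; exp(-qT) = 0.99800200
P = K * exp(-rT) * N(-d2) - S_0 * exp(-qT) * N(-d1)
N(-d1) = 0.64210347; N(-d2) = 0.72252573
P = 0.9900 * 0.99950012 * 0.72252573 - 0.8900 * 0.99800200 * 0.64210347 = 0.1446


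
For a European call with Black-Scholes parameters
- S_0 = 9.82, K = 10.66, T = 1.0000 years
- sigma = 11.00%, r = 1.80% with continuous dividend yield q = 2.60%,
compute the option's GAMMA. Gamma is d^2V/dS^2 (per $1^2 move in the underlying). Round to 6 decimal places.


Answer: Gamma = 0.268785

Derivation:
d1 = -0.7638845125; d2 = -0.8738845125
phi(d1) = 0.2979891188; exp(-qT) = 0.9743350896; exp(-rT) = 0.9821610324
Gamma = exp(-qT) * phi(d1) / (S * sigma * sqrt(T)) = 0.9743350896 * 0.2979891188 / (9.8200 * 0.1100 * 1.0000000000) = 0.268785


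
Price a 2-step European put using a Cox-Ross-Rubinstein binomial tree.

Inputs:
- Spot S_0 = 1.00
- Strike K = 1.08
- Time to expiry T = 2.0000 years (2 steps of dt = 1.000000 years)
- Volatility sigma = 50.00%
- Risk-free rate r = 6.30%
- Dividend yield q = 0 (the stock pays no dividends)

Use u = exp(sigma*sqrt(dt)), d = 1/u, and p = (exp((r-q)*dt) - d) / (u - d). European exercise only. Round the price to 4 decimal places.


dt = T/N = 1.000000
u = exp(sigma*sqrt(dt)) = 1.648721; d = 1/u = 0.606531
p = (exp((r-q)*dt) - d) / (u - d) = 0.439935
Discount per step: exp(-r*dt) = 0.938943
Stock lattice S(k, i) with i counting down-moves:
  k=0: S(0,0) = 1.0000
  k=1: S(1,0) = 1.6487; S(1,1) = 0.6065
  k=2: S(2,0) = 2.7183; S(2,1) = 1.0000; S(2,2) = 0.3679
Terminal payoffs V(N, i) = max(K - S_T, 0):
  V(2,0) = 0.000000; V(2,1) = 0.080000; V(2,2) = 0.712121
Backward induction: V(k, i) = exp(-r*dt) * [p * V(k+1, i) + (1-p) * V(k+1, i+1)].
  V(1,0) = exp(-r*dt) * [p*0.000000 + (1-p)*0.080000] = 0.042070
  V(1,1) = exp(-r*dt) * [p*0.080000 + (1-p)*0.712121] = 0.407528
  V(0,0) = exp(-r*dt) * [p*0.042070 + (1-p)*0.407528] = 0.231684

Answer: Price = V(0,0) = 0.2317


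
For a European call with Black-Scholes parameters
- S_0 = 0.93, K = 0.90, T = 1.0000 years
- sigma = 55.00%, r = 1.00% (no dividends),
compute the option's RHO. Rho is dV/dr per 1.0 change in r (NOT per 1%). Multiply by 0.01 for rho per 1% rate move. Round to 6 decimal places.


Answer: Rho = 0.375874

Derivation:
d1 = 0.3527996779; d2 = -0.1972003221
phi(d1) = 0.3748713646; exp(-qT) = 1.0000000000; exp(-rT) = 0.9900498337
N(d2) = 0.4218353893
Rho = K*T*exp(-rT)*N(d2) = 0.9000 * 1.0000 * 0.9900498337 * 0.4218353893 = 0.375874


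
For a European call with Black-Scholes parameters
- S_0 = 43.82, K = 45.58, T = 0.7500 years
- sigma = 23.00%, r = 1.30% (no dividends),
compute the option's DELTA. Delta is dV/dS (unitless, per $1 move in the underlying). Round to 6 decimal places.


d1 = -0.0491560520; d2 = -0.2483418949
phi(d1) = 0.3984605858; exp(-qT) = 1.0000000000; exp(-rT) = 0.9902973771
N(d1) = 0.4803974672
Delta = exp(-qT) * N(d1) = 1.0000000000 * 0.4803974672 = 0.480397

Answer: Delta = 0.480397


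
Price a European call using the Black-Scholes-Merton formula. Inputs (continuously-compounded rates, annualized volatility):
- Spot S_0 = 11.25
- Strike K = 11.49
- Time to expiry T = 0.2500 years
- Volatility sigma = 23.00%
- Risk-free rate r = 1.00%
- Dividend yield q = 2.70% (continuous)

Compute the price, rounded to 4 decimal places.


Answer: Price = 0.3880

Derivation:
d1 = (ln(S/K) + (r - q + 0.5*sigma^2) * T) / (sigma * sqrt(T)) = -0.16301272
d2 = d1 - sigma * sqrt(T) = -0.27801272
exp(-rT) = 0.99750312; exp(-qT) = 0.99327273
C = S_0 * exp(-qT) * N(d1) - K * exp(-rT) * N(d2)
N(d1) = 0.43525421; N(d2) = 0.39050130
C = 11.2500 * 0.99327273 * 0.43525421 - 11.4900 * 0.99750312 * 0.39050130 = 0.3880


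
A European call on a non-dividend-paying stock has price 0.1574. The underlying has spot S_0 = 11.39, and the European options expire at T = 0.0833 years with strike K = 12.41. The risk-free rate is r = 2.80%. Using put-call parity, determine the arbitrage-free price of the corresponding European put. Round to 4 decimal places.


Answer: Put price = 1.1485

Derivation:
Put-call parity: C - P = S_0 * exp(-qT) - K * exp(-rT).
S_0 * exp(-qT) = 11.3900 * 1.00000000 = 11.39000000
K * exp(-rT) = 12.4100 * 0.99767032 = 12.38108865
P = C - S*exp(-qT) + K*exp(-rT)
P = 0.1574 - 11.39000000 + 12.38108865 = 1.1485


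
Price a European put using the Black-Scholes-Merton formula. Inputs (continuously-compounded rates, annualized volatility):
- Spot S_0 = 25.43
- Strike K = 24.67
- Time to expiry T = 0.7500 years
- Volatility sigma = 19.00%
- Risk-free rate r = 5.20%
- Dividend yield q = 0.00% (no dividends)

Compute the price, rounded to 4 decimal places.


Answer: Price = 0.9004

Derivation:
d1 = (ln(S/K) + (r - q + 0.5*sigma^2) * T) / (sigma * sqrt(T)) = 0.50368736
d2 = d1 - sigma * sqrt(T) = 0.33914253
exp(-rT) = 0.96175071; exp(-qT) = 1.00000000
P = K * exp(-rT) * N(-d2) - S_0 * exp(-qT) * N(-d1)
N(-d1) = 0.30724055; N(-d2) = 0.36725118
P = 24.6700 * 0.96175071 * 0.36725118 - 25.4300 * 1.00000000 * 0.30724055 = 0.9004


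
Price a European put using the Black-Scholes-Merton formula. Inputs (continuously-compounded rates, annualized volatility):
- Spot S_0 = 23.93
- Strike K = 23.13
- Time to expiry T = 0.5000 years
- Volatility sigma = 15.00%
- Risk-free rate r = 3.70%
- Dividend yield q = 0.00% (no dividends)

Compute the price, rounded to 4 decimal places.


d1 = (ln(S/K) + (r - q + 0.5*sigma^2) * T) / (sigma * sqrt(T)) = 0.54803062
d2 = d1 - sigma * sqrt(T) = 0.44196461
exp(-rT) = 0.98167007; exp(-qT) = 1.00000000
P = K * exp(-rT) * N(-d2) - S_0 * exp(-qT) * N(-d1)
N(-d1) = 0.29183544; N(-d2) = 0.32925741
P = 23.1300 * 0.98167007 * 0.32925741 - 23.9300 * 1.00000000 * 0.29183544 = 0.4925

Answer: Price = 0.4925


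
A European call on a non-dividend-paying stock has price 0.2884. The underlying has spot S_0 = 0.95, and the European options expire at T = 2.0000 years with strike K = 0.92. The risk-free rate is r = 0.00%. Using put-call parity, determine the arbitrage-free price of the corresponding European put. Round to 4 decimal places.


Put-call parity: C - P = S_0 * exp(-qT) - K * exp(-rT).
S_0 * exp(-qT) = 0.9500 * 1.00000000 = 0.95000000
K * exp(-rT) = 0.9200 * 1.00000000 = 0.92000000
P = C - S*exp(-qT) + K*exp(-rT)
P = 0.2884 - 0.95000000 + 0.92000000 = 0.2584

Answer: Put price = 0.2584


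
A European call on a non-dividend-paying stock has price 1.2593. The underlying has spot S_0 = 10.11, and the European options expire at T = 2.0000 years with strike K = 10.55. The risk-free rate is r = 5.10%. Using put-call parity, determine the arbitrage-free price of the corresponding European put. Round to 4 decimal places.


Put-call parity: C - P = S_0 * exp(-qT) - K * exp(-rT).
S_0 * exp(-qT) = 10.1100 * 1.00000000 = 10.11000000
K * exp(-rT) = 10.5500 * 0.90302955 = 9.52696177
P = C - S*exp(-qT) + K*exp(-rT)
P = 1.2593 - 10.11000000 + 9.52696177 = 0.6763

Answer: Put price = 0.6763


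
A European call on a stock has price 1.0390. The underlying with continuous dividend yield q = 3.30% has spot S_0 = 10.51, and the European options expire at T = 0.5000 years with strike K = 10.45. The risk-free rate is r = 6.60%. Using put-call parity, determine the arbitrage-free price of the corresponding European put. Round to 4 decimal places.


Answer: Put price = 0.8118

Derivation:
Put-call parity: C - P = S_0 * exp(-qT) - K * exp(-rT).
S_0 * exp(-qT) = 10.5100 * 0.98363538 = 10.33800784
K * exp(-rT) = 10.4500 * 0.96753856 = 10.11077795
P = C - S*exp(-qT) + K*exp(-rT)
P = 1.0390 - 10.33800784 + 10.11077795 = 0.8118


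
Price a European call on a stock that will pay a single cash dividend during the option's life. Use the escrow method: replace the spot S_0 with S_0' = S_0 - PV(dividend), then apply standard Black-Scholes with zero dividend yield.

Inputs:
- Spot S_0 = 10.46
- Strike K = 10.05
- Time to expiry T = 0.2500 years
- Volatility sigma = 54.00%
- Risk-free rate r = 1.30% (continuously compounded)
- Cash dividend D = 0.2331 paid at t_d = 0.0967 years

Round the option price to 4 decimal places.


PV(D) = D * exp(-r * t_d) = 0.2331 * 0.99874369 = 0.23280715
S_0' = S_0 - PV(D) = 10.4600 - 0.23280715 = 10.22719285
d1 = (ln(S_0'/K) + (r + sigma^2/2)*T) / (sigma*sqrt(T)) = 0.21176853
d2 = d1 - sigma*sqrt(T) = -0.05823147
exp(-rT) = 0.99675528
N(d1) = 0.58385619; N(d2) = 0.47678213
C = S_0' * N(d1) - K * exp(-rT) * N(d2) = 10.22719285 * 0.58385619 - 10.0500 * 0.99675528 * 0.47678213 = 1.1951

Answer: Price = 1.1951


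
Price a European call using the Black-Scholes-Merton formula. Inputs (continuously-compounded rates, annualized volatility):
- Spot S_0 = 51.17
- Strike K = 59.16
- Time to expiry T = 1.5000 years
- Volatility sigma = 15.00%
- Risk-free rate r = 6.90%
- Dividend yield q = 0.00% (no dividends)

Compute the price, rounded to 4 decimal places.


Answer: Price = 2.8353

Derivation:
d1 = (ln(S/K) + (r - q + 0.5*sigma^2) * T) / (sigma * sqrt(T)) = -0.13454348
d2 = d1 - sigma * sqrt(T) = -0.31825521
exp(-rT) = 0.90167602; exp(-qT) = 1.00000000
C = S_0 * exp(-qT) * N(d1) - K * exp(-rT) * N(d2)
N(d1) = 0.44648642; N(d2) = 0.37514568
C = 51.1700 * 1.00000000 * 0.44648642 - 59.1600 * 0.90167602 * 0.37514568 = 2.8353


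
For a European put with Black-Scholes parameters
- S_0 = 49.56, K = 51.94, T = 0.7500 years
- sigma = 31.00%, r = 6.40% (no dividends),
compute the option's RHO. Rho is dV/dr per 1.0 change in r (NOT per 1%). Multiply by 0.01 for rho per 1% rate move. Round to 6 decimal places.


d1 = 0.1383120811; d2 = -0.1301557941
phi(d1) = 0.3951445431; exp(-qT) = 1.0000000000; exp(-rT) = 0.9531337871
N(-d2) = 0.5517784159
Rho = -K*T*exp(-rT)*N(-d2) = -51.9400 * 0.7500 * 0.9531337871 * 0.5517784159 = -20.487161

Answer: Rho = -20.487161


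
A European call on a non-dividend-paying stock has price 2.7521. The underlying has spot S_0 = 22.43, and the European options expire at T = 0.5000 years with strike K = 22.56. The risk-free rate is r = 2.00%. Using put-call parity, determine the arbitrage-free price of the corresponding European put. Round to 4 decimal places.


Put-call parity: C - P = S_0 * exp(-qT) - K * exp(-rT).
S_0 * exp(-qT) = 22.4300 * 1.00000000 = 22.43000000
K * exp(-rT) = 22.5600 * 0.99004983 = 22.33552425
P = C - S*exp(-qT) + K*exp(-rT)
P = 2.7521 - 22.43000000 + 22.33552425 = 2.6576

Answer: Put price = 2.6576


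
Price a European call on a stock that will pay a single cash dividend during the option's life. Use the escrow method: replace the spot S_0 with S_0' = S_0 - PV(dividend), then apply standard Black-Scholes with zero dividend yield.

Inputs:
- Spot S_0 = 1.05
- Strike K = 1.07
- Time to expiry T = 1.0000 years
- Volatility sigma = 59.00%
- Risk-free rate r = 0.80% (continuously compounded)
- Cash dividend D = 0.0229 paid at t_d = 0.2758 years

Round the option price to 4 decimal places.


Answer: Price = 0.2255

Derivation:
PV(D) = D * exp(-r * t_d) = 0.0229 * 0.99779603 = 0.02284953
S_0' = S_0 - PV(D) = 1.0500 - 0.02284953 = 1.02715047
d1 = (ln(S_0'/K) + (r + sigma^2/2)*T) / (sigma*sqrt(T)) = 0.23928777
d2 = d1 - sigma*sqrt(T) = -0.35071223
exp(-rT) = 0.99203191
N(d1) = 0.59455878; N(d2) = 0.36290213
C = S_0' * N(d1) - K * exp(-rT) * N(d2) = 1.02715047 * 0.59455878 - 1.0700 * 0.99203191 * 0.36290213 = 0.2255


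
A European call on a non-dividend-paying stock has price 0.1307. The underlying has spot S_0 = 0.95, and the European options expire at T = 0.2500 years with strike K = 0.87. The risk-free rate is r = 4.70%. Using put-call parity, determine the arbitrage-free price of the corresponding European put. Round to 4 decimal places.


Answer: Put price = 0.0405

Derivation:
Put-call parity: C - P = S_0 * exp(-qT) - K * exp(-rT).
S_0 * exp(-qT) = 0.9500 * 1.00000000 = 0.95000000
K * exp(-rT) = 0.8700 * 0.98831876 = 0.85983732
P = C - S*exp(-qT) + K*exp(-rT)
P = 0.1307 - 0.95000000 + 0.85983732 = 0.0405


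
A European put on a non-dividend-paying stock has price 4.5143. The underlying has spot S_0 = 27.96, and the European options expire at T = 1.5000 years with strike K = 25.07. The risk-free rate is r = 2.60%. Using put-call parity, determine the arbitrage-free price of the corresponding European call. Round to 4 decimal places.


Put-call parity: C - P = S_0 * exp(-qT) - K * exp(-rT).
S_0 * exp(-qT) = 27.9600 * 1.00000000 = 27.96000000
K * exp(-rT) = 25.0700 * 0.96175071 = 24.11109028
C = P + S*exp(-qT) - K*exp(-rT)
C = 4.5143 + 27.96000000 - 24.11109028 = 8.3632

Answer: Call price = 8.3632


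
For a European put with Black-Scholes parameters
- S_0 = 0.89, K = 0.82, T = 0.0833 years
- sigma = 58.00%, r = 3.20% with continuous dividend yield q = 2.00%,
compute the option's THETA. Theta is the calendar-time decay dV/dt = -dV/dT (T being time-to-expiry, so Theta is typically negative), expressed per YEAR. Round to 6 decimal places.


d1 = 0.5790256233; d2 = 0.4116275349
phi(d1) = 0.3373703909; exp(-qT) = 0.9983353870; exp(-rT) = 0.9973379496
Theta = -S*exp(-qT)*phi(d1)*sigma/(2*sqrt(T)) + r*K*exp(-rT)*N(-d2) - q*S*exp(-qT)*N(-d1)
N(-d1) = 0.2812859420; N(-d2) = 0.3403062232; sqrt(T) = 0.2886173938
Term 1 = -0.8900 * 0.9983353870 * 0.3373703909 * 0.5800 / (2 * 0.2886173938) = -0.3011958152
Term 2 = 0.0320 * 0.8200 * 0.9973379496 * 0.3403062232 = 0.0089058642
Term 3 = -0.0200 * 0.8900 * 0.9983353870 * 0.2812859420 = -0.0049985552
Theta = -0.3011958152 + (0.0089058642) + (-0.0049985552) = -0.297289

Answer: Theta = -0.297289


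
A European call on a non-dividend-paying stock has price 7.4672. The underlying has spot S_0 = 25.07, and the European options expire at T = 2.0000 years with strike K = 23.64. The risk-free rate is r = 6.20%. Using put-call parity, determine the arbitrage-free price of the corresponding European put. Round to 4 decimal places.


Answer: Put price = 3.2803

Derivation:
Put-call parity: C - P = S_0 * exp(-qT) - K * exp(-rT).
S_0 * exp(-qT) = 25.0700 * 1.00000000 = 25.07000000
K * exp(-rT) = 23.6400 * 0.88337984 = 20.88309944
P = C - S*exp(-qT) + K*exp(-rT)
P = 7.4672 - 25.07000000 + 20.88309944 = 3.2803


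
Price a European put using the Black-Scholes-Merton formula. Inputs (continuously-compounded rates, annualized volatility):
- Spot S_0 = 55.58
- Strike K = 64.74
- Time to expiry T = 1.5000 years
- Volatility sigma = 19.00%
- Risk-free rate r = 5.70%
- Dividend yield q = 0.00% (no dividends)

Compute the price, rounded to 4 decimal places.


Answer: Price = 7.4726

Derivation:
d1 = (ln(S/K) + (r - q + 0.5*sigma^2) * T) / (sigma * sqrt(T)) = -0.17181161
d2 = d1 - sigma * sqrt(T) = -0.40451314
exp(-rT) = 0.91805314; exp(-qT) = 1.00000000
P = K * exp(-rT) * N(-d2) - S_0 * exp(-qT) * N(-d1)
N(-d1) = 0.56820718; N(-d2) = 0.65708229
P = 64.7400 * 0.91805314 * 0.65708229 - 55.5800 * 1.00000000 * 0.56820718 = 7.4726


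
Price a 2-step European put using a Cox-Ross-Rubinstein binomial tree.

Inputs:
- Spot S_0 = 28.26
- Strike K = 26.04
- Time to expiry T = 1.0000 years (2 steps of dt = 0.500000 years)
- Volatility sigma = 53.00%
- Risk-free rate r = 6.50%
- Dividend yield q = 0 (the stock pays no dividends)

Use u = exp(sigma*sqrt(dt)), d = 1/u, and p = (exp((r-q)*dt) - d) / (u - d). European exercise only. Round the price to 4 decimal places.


Answer: Price = V(0,0) = 3.5898

Derivation:
dt = T/N = 0.500000
u = exp(sigma*sqrt(dt)) = 1.454652; d = 1/u = 0.687450
p = (exp((r-q)*dt) - d) / (u - d) = 0.450447
Discount per step: exp(-r*dt) = 0.968022
Stock lattice S(k, i) with i counting down-moves:
  k=0: S(0,0) = 28.2600
  k=1: S(1,0) = 41.1085; S(1,1) = 19.4273
  k=2: S(2,0) = 59.7985; S(2,1) = 28.2600; S(2,2) = 13.3553
Terminal payoffs V(N, i) = max(K - S_T, 0):
  V(2,0) = 0.000000; V(2,1) = 0.000000; V(2,2) = 12.684688
Backward induction: V(k, i) = exp(-r*dt) * [p * V(k+1, i) + (1-p) * V(k+1, i+1)].
  V(1,0) = exp(-r*dt) * [p*0.000000 + (1-p)*0.000000] = 0.000000
  V(1,1) = exp(-r*dt) * [p*0.000000 + (1-p)*12.684688] = 6.747991
  V(0,0) = exp(-r*dt) * [p*0.000000 + (1-p)*6.747991] = 3.589792


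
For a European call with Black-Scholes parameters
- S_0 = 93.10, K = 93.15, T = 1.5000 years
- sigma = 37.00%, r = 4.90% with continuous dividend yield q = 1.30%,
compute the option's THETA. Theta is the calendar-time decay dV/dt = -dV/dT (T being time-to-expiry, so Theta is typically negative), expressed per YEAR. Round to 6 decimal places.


d1 = 0.3445573362; d2 = -0.1085982663
phi(d1) = 0.3759502673; exp(-qT) = 0.9806888952; exp(-rT) = 0.9291361458
Theta = -S*exp(-qT)*phi(d1)*sigma/(2*sqrt(T)) - r*K*exp(-rT)*N(d2) + q*S*exp(-qT)*N(d1)
N(d1) = 0.6347864077; N(d2) = 0.4567605680; sqrt(T) = 1.2247448714
Term 1 = -93.1000 * 0.9806888952 * 0.3759502673 * 0.3700 / (2 * 1.2247448714) = -5.1848647899
Term 2 = -0.0490 * 93.1500 * 0.9291361458 * 0.4567605680 = -1.9370770654
Term 3 = 0.0130 * 93.1000 * 0.9806888952 * 0.6347864077 = 0.7534456152
Theta = -5.1848647899 + (-1.9370770654) + (0.7534456152) = -6.368496

Answer: Theta = -6.368496


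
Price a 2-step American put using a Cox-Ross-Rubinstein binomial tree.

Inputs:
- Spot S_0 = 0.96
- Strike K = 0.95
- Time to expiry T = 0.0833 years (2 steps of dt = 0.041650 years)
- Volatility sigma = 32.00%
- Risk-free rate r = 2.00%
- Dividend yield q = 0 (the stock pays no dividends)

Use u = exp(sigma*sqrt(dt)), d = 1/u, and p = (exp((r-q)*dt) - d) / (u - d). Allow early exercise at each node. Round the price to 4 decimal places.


Answer: Price = V(0,0) = 0.0279

Derivation:
dt = T/N = 0.041650
u = exp(sigma*sqrt(dt)) = 1.067486; d = 1/u = 0.936780
p = (exp((r-q)*dt) - d) / (u - d) = 0.490055
Discount per step: exp(-r*dt) = 0.999167
Stock lattice S(k, i) with i counting down-moves:
  k=0: S(0,0) = 0.9600
  k=1: S(1,0) = 1.0248; S(1,1) = 0.8993
  k=2: S(2,0) = 1.0939; S(2,1) = 0.9600; S(2,2) = 0.8425
Terminal payoffs V(N, i) = max(K - S_T, 0):
  V(2,0) = 0.000000; V(2,1) = 0.000000; V(2,2) = 0.107545
Backward induction: V(k, i) = exp(-r*dt) * [p * V(k+1, i) + (1-p) * V(k+1, i+1)]; then take max(V_cont, immediate exercise) for American.
  V(1,0) = exp(-r*dt) * [p*0.000000 + (1-p)*0.000000] = 0.000000; exercise = 0.000000; V(1,0) = max -> 0.000000
  V(1,1) = exp(-r*dt) * [p*0.000000 + (1-p)*0.107545] = 0.054797; exercise = 0.050691; V(1,1) = max -> 0.054797
  V(0,0) = exp(-r*dt) * [p*0.000000 + (1-p)*0.054797] = 0.027920; exercise = 0.000000; V(0,0) = max -> 0.027920


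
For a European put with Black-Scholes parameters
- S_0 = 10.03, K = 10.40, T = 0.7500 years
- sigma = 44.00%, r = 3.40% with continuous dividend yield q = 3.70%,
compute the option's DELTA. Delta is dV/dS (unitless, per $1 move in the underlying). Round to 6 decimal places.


Answer: Delta = -0.451613

Derivation:
d1 = 0.0895543639; d2 = -0.2914968138
phi(d1) = 0.3973457283; exp(-qT) = 0.9726314943; exp(-rT) = 0.9748223790
N(-d1) = 0.4643206755
Delta = -exp(-qT) * N(-d1) = -0.9726314943 * 0.4643206755 = -0.451613


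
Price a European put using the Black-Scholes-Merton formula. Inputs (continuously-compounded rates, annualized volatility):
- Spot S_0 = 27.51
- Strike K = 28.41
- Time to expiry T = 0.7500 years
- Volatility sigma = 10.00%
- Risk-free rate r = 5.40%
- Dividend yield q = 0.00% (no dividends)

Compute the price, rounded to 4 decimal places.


Answer: Price = 0.8368

Derivation:
d1 = (ln(S/K) + (r - q + 0.5*sigma^2) * T) / (sigma * sqrt(T)) = 0.13923817
d2 = d1 - sigma * sqrt(T) = 0.05263563
exp(-rT) = 0.96030916; exp(-qT) = 1.00000000
P = K * exp(-rT) * N(-d2) - S_0 * exp(-qT) * N(-d1)
N(-d1) = 0.44463097; N(-d2) = 0.47901111
P = 28.4100 * 0.96030916 * 0.47901111 - 27.5100 * 1.00000000 * 0.44463097 = 0.8368


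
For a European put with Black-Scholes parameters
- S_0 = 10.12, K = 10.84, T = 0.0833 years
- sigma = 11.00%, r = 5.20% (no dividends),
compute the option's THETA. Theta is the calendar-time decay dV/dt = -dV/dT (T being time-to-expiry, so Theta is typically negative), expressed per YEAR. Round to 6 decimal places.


Answer: Theta = 0.448223

Derivation:
d1 = -2.0125343834; d2 = -2.0442822967
phi(d1) = 0.0526501677; exp(-qT) = 1.0000000000; exp(-rT) = 0.9956777678
Theta = -S*exp(-qT)*phi(d1)*sigma/(2*sqrt(T)) + r*K*exp(-rT)*N(-d2) - q*S*exp(-qT)*N(-d1)
N(-d1) = 0.9779181820; N(-d2) = 0.9795371664; sqrt(T) = 0.2886173938
Term 1 = -10.1200 * 1.0000000000 * 0.0526501677 * 0.1100 / (2 * 0.2886173938) = -0.1015360958
Term 2 = 0.0520 * 10.8400 * 0.9956777678 * 0.9795371664 = 0.5497590089
Term 3 = 0 (no dividend yield, q = 0)
Theta = -0.1015360958 + (0.5497590089) + (0.0000000000) = 0.448223


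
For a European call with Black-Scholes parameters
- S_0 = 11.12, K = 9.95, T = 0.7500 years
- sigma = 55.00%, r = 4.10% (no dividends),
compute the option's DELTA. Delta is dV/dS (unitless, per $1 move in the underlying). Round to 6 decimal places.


Answer: Delta = 0.704061

Derivation:
d1 = 0.5361174616; d2 = 0.0598034896
phi(d1) = 0.3455390908; exp(-qT) = 1.0000000000; exp(-rT) = 0.9697179723
N(d1) = 0.7040613136
Delta = exp(-qT) * N(d1) = 1.0000000000 * 0.7040613136 = 0.704061


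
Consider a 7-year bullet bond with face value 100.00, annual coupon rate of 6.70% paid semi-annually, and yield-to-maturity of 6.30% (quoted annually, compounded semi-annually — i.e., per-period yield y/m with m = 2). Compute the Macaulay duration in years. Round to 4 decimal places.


Answer: Macaulay duration = 5.7172 years

Derivation:
Coupon per period c = face * coupon_rate / m = 3.350000
Periods per year m = 2; per-period yield y/m = 0.031500
Number of cashflows N = 14
Cashflows (t years, CF_t, discount factor 1/(1+y/m)^(m*t), PV):
  t = 0.5000: CF_t = 3.350000, DF = 0.969462, PV = 3.247698
  t = 1.0000: CF_t = 3.350000, DF = 0.939856, PV = 3.148519
  t = 1.5000: CF_t = 3.350000, DF = 0.911155, PV = 3.052370
  t = 2.0000: CF_t = 3.350000, DF = 0.883330, PV = 2.959156
  t = 2.5000: CF_t = 3.350000, DF = 0.856355, PV = 2.868789
  t = 3.0000: CF_t = 3.350000, DF = 0.830204, PV = 2.781182
  t = 3.5000: CF_t = 3.350000, DF = 0.804851, PV = 2.696250
  t = 4.0000: CF_t = 3.350000, DF = 0.780272, PV = 2.613912
  t = 4.5000: CF_t = 3.350000, DF = 0.756444, PV = 2.534088
  t = 5.0000: CF_t = 3.350000, DF = 0.733344, PV = 2.456702
  t = 5.5000: CF_t = 3.350000, DF = 0.710949, PV = 2.381679
  t = 6.0000: CF_t = 3.350000, DF = 0.689238, PV = 2.308947
  t = 6.5000: CF_t = 3.350000, DF = 0.668190, PV = 2.238437
  t = 7.0000: CF_t = 103.350000, DF = 0.647785, PV = 66.948558
Price P = sum_t PV_t = 102.236287
Macaulay numerator sum_t t * PV_t:
  t * PV_t at t = 0.5000: 1.623849
  t * PV_t at t = 1.0000: 3.148519
  t * PV_t at t = 1.5000: 4.578554
  t * PV_t at t = 2.0000: 5.918312
  t * PV_t at t = 2.5000: 7.171973
  t * PV_t at t = 3.0000: 8.343546
  t * PV_t at t = 3.5000: 9.436875
  t * PV_t at t = 4.0000: 10.455648
  t * PV_t at t = 4.5000: 11.403397
  t * PV_t at t = 5.0000: 12.283510
  t * PV_t at t = 5.5000: 13.099235
  t * PV_t at t = 6.0000: 13.853684
  t * PV_t at t = 6.5000: 14.549838
  t * PV_t at t = 7.0000: 468.639908
Macaulay duration D = (sum_t t * PV_t) / P = 584.506848 / 102.236287 = 5.717215


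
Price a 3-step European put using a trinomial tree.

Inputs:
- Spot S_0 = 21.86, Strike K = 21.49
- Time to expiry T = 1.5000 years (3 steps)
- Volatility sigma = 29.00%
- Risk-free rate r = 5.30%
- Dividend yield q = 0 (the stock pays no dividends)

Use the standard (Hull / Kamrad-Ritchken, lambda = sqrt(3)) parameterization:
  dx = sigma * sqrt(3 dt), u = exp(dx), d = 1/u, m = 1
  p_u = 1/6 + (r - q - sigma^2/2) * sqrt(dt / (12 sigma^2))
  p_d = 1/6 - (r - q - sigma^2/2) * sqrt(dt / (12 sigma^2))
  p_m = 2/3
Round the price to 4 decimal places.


Answer: Price = V(0,0) = 1.8354

Derivation:
dt = T/N = 0.500000; dx = sigma*sqrt(3*dt) = 0.355176
u = exp(dx) = 1.426432; d = 1/u = 0.701050
p_u = 0.174374, p_m = 0.666667, p_d = 0.158959
Discount per step: exp(-r*dt) = 0.973848
Stock lattice S(k, j) with j the centered position index:
  k=0: S(0,+0) = 21.8600
  k=1: S(1,-1) = 15.3250; S(1,+0) = 21.8600; S(1,+1) = 31.1818
  k=2: S(2,-2) = 10.7436; S(2,-1) = 15.3250; S(2,+0) = 21.8600; S(2,+1) = 31.1818; S(2,+2) = 44.4787
  k=3: S(3,-3) = 7.5318; S(3,-2) = 10.7436; S(3,-1) = 15.3250; S(3,+0) = 21.8600; S(3,+1) = 31.1818; S(3,+2) = 44.4787; S(3,+3) = 63.4458
Terminal payoffs V(N, j) = max(K - S_T, 0):
  V(3,-3) = 13.958227; V(3,-2) = 10.746441; V(3,-1) = 6.165046; V(3,+0) = 0.000000; V(3,+1) = 0.000000; V(3,+2) = 0.000000; V(3,+3) = 0.000000
Backward induction: V(k, j) = exp(-r*dt) * [p_u * V(k+1, j+1) + p_m * V(k+1, j) + p_d * V(k+1, j-1)]
  V(2,-2) = exp(-r*dt) * [p_u*6.165046 + p_m*10.746441 + p_d*13.958227] = 10.184607
  V(2,-1) = exp(-r*dt) * [p_u*0.000000 + p_m*6.165046 + p_d*10.746441] = 5.666117
  V(2,+0) = exp(-r*dt) * [p_u*0.000000 + p_m*0.000000 + p_d*6.165046] = 0.954362
  V(2,+1) = exp(-r*dt) * [p_u*0.000000 + p_m*0.000000 + p_d*0.000000] = 0.000000
  V(2,+2) = exp(-r*dt) * [p_u*0.000000 + p_m*0.000000 + p_d*0.000000] = 0.000000
  V(1,-1) = exp(-r*dt) * [p_u*0.954362 + p_m*5.666117 + p_d*10.184607] = 5.417288
  V(1,+0) = exp(-r*dt) * [p_u*0.000000 + p_m*0.954362 + p_d*5.666117] = 1.496730
  V(1,+1) = exp(-r*dt) * [p_u*0.000000 + p_m*0.000000 + p_d*0.954362] = 0.147737
  V(0,+0) = exp(-r*dt) * [p_u*0.147737 + p_m*1.496730 + p_d*5.417288] = 1.835420


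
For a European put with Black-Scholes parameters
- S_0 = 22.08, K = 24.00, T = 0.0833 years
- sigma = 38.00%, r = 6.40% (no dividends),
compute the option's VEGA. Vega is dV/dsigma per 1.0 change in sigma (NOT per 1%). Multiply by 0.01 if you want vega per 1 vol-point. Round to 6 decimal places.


d1 = -0.6568170078; d2 = -0.7664916175
phi(d1) = 0.3215369461; exp(-qT) = 1.0000000000; exp(-rT) = 0.9946829856
Vega = S * exp(-qT) * phi(d1) * sqrt(T) = 22.0800 * 1.0000000000 * 0.3215369461 * 0.2886173938 = 2.049050

Answer: Vega = 2.049050


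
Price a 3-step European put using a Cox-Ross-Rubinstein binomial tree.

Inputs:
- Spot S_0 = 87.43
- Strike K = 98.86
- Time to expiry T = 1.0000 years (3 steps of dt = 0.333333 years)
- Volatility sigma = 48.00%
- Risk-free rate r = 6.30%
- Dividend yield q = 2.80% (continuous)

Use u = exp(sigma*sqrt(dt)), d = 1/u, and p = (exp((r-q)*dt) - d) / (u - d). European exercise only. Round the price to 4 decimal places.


dt = T/N = 0.333333
u = exp(sigma*sqrt(dt)) = 1.319335; d = 1/u = 0.757957
p = (exp((r-q)*dt) - d) / (u - d) = 0.452062
Discount per step: exp(-r*dt) = 0.979219
Stock lattice S(k, i) with i counting down-moves:
  k=0: S(0,0) = 87.4300
  k=1: S(1,0) = 115.3495; S(1,1) = 66.2682
  k=2: S(2,0) = 152.1847; S(2,1) = 87.4300; S(2,2) = 50.2285
  k=3: S(3,0) = 200.7826; S(3,1) = 115.3495; S(3,2) = 66.2682; S(3,3) = 38.0710
Terminal payoffs V(N, i) = max(K - S_T, 0):
  V(3,0) = 0.000000; V(3,1) = 0.000000; V(3,2) = 32.591787; V(3,3) = 60.788952
Backward induction: V(k, i) = exp(-r*dt) * [p * V(k+1, i) + (1-p) * V(k+1, i+1)].
  V(2,0) = exp(-r*dt) * [p*0.000000 + (1-p)*0.000000] = 0.000000
  V(2,1) = exp(-r*dt) * [p*0.000000 + (1-p)*32.591787] = 17.487168
  V(2,2) = exp(-r*dt) * [p*32.591787 + (1-p)*60.788952] = 47.043724
  V(1,0) = exp(-r*dt) * [p*0.000000 + (1-p)*17.487168] = 9.382765
  V(1,1) = exp(-r*dt) * [p*17.487168 + (1-p)*47.043724] = 32.982378
  V(0,0) = exp(-r*dt) * [p*9.382765 + (1-p)*32.982378] = 21.850186

Answer: Price = V(0,0) = 21.8502


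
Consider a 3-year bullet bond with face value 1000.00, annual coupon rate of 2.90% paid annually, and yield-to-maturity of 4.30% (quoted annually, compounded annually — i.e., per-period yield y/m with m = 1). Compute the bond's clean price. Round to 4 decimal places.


Answer: Price = 961.3689

Derivation:
Coupon per period c = face * coupon_rate / m = 29.000000
Periods per year m = 1; per-period yield y/m = 0.043000
Number of cashflows N = 3
Cashflows (t years, CF_t, discount factor 1/(1+y/m)^(m*t), PV):
  t = 1.0000: CF_t = 29.000000, DF = 0.958773, PV = 27.804410
  t = 2.0000: CF_t = 29.000000, DF = 0.919245, PV = 26.658112
  t = 3.0000: CF_t = 1029.000000, DF = 0.881347, PV = 906.906364
Price P = sum_t PV_t = 961.368886


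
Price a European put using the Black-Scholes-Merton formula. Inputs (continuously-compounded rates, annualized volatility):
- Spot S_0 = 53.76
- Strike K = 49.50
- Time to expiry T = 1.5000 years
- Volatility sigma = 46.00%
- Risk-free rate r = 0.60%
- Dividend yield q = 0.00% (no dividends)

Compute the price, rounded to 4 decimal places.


d1 = (ln(S/K) + (r - q + 0.5*sigma^2) * T) / (sigma * sqrt(T)) = 0.44420436
d2 = d1 - sigma * sqrt(T) = -0.11917828
exp(-rT) = 0.99104038; exp(-qT) = 1.00000000
P = K * exp(-rT) * N(-d2) - S_0 * exp(-qT) * N(-d1)
N(-d1) = 0.32844742; N(-d2) = 0.54743294
P = 49.5000 * 0.99104038 * 0.54743294 - 53.7600 * 1.00000000 * 0.32844742 = 9.1978

Answer: Price = 9.1978


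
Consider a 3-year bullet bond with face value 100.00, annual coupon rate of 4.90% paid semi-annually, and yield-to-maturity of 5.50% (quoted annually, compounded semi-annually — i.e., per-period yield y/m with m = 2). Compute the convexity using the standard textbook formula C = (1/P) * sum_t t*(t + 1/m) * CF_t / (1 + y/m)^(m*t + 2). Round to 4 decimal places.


Coupon per period c = face * coupon_rate / m = 2.450000
Periods per year m = 2; per-period yield y/m = 0.027500
Number of cashflows N = 6
Cashflows (t years, CF_t, discount factor 1/(1+y/m)^(m*t), PV):
  t = 0.5000: CF_t = 2.450000, DF = 0.973236, PV = 2.384428
  t = 1.0000: CF_t = 2.450000, DF = 0.947188, PV = 2.320611
  t = 1.5000: CF_t = 2.450000, DF = 0.921838, PV = 2.258503
  t = 2.0000: CF_t = 2.450000, DF = 0.897166, PV = 2.198056
  t = 2.5000: CF_t = 2.450000, DF = 0.873154, PV = 2.139227
  t = 3.0000: CF_t = 102.450000, DF = 0.849785, PV = 87.060464
Price P = sum_t PV_t = 98.361290
Convexity numerator sum_t t*(t + 1/m) * CF_t / (1+y/m)^(m*t + 2):
  t = 0.5000: term = 1.129251
  t = 1.0000: term = 3.297084
  t = 1.5000: term = 6.417682
  t = 2.0000: term = 10.409865
  t = 2.5000: term = 15.196883
  t = 3.0000: term = 865.857887
Convexity = (1/P) * sum = 902.308653 / 98.361290 = 9.173412

Answer: Convexity = 9.1734


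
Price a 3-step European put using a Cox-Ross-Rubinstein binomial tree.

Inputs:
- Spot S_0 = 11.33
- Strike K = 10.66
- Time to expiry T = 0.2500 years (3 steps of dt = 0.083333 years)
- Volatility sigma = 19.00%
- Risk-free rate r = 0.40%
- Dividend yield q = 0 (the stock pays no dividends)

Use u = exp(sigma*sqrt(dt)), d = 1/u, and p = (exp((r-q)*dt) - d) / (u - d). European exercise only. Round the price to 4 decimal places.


Answer: Price = V(0,0) = 0.1396

Derivation:
dt = T/N = 0.083333
u = exp(sigma*sqrt(dt)) = 1.056380; d = 1/u = 0.946629
p = (exp((r-q)*dt) - d) / (u - d) = 0.489329
Discount per step: exp(-r*dt) = 0.999667
Stock lattice S(k, i) with i counting down-moves:
  k=0: S(0,0) = 11.3300
  k=1: S(1,0) = 11.9688; S(1,1) = 10.7253
  k=2: S(2,0) = 12.6436; S(2,1) = 11.3300; S(2,2) = 10.1529
  k=3: S(3,0) = 13.3564; S(3,1) = 11.9688; S(3,2) = 10.7253; S(3,3) = 9.6110
Terminal payoffs V(N, i) = max(K - S_T, 0):
  V(3,0) = 0.000000; V(3,1) = 0.000000; V(3,2) = 0.000000; V(3,3) = 1.048991
Backward induction: V(k, i) = exp(-r*dt) * [p * V(k+1, i) + (1-p) * V(k+1, i+1)].
  V(2,0) = exp(-r*dt) * [p*0.000000 + (1-p)*0.000000] = 0.000000
  V(2,1) = exp(-r*dt) * [p*0.000000 + (1-p)*0.000000] = 0.000000
  V(2,2) = exp(-r*dt) * [p*0.000000 + (1-p)*1.048991] = 0.535511
  V(1,0) = exp(-r*dt) * [p*0.000000 + (1-p)*0.000000] = 0.000000
  V(1,1) = exp(-r*dt) * [p*0.000000 + (1-p)*0.535511] = 0.273379
  V(0,0) = exp(-r*dt) * [p*0.000000 + (1-p)*0.273379] = 0.139560


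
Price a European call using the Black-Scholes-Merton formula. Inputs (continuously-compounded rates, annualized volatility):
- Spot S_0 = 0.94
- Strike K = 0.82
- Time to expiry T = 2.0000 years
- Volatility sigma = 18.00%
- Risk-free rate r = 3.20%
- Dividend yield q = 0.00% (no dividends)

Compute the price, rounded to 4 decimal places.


d1 = (ln(S/K) + (r - q + 0.5*sigma^2) * T) / (sigma * sqrt(T)) = 0.91521434
d2 = d1 - sigma * sqrt(T) = 0.66065590
exp(-rT) = 0.93800500; exp(-qT) = 1.00000000
C = S_0 * exp(-qT) * N(d1) - K * exp(-rT) * N(d2)
N(d1) = 0.81996044; N(d2) = 0.74558349
C = 0.9400 * 1.00000000 * 0.81996044 - 0.8200 * 0.93800500 * 0.74558349 = 0.1973

Answer: Price = 0.1973


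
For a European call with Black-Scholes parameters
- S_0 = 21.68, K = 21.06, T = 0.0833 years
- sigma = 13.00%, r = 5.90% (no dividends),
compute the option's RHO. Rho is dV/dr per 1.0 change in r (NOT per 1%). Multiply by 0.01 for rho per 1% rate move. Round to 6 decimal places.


Answer: Rho = 1.417621

Derivation:
d1 = 0.9230547380; d2 = 0.8855344768
phi(d1) = 0.2605518082; exp(-qT) = 1.0000000000; exp(-rT) = 0.9950973574
N(d2) = 0.8120657833
Rho = K*T*exp(-rT)*N(d2) = 21.0600 * 0.0833 * 0.9950973574 * 0.8120657833 = 1.417621


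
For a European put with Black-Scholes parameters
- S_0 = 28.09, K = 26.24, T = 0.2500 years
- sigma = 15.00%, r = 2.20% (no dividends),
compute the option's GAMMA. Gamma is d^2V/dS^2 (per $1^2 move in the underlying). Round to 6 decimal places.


Answer: Gamma = 0.112648

Derivation:
d1 = 1.0192156939; d2 = 0.9442156939
phi(d1) = 0.2373216587; exp(-qT) = 1.0000000000; exp(-rT) = 0.9945150973
Gamma = exp(-qT) * phi(d1) / (S * sigma * sqrt(T)) = 1.0000000000 * 0.2373216587 / (28.0900 * 0.1500 * 0.5000000000) = 0.112648


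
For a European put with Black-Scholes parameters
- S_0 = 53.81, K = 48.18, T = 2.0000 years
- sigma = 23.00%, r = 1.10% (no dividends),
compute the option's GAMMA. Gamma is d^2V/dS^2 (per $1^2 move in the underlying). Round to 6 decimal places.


Answer: Gamma = 0.019375

Derivation:
d1 = 0.5700366721; d2 = 0.2447675527
phi(d1) = 0.3391172243; exp(-qT) = 1.0000000000; exp(-rT) = 0.9782402351
Gamma = exp(-qT) * phi(d1) / (S * sigma * sqrt(T)) = 1.0000000000 * 0.3391172243 / (53.8100 * 0.2300 * 1.4142135624) = 0.019375


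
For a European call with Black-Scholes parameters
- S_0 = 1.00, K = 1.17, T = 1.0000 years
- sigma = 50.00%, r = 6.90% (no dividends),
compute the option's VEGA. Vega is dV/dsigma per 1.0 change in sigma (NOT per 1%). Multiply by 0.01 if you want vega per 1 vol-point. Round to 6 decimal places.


Answer: Vega = 0.397852

Derivation:
d1 = 0.0739925024; d2 = -0.4260074976
phi(d1) = 0.3978516912; exp(-qT) = 1.0000000000; exp(-rT) = 0.9333266801
Vega = S * exp(-qT) * phi(d1) * sqrt(T) = 1.0000 * 1.0000000000 * 0.3978516912 * 1.0000000000 = 0.397852


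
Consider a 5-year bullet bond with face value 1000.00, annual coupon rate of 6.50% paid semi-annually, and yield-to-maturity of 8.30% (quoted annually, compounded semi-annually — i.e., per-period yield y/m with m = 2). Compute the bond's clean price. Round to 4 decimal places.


Answer: Price = 927.5440

Derivation:
Coupon per period c = face * coupon_rate / m = 32.500000
Periods per year m = 2; per-period yield y/m = 0.041500
Number of cashflows N = 10
Cashflows (t years, CF_t, discount factor 1/(1+y/m)^(m*t), PV):
  t = 0.5000: CF_t = 32.500000, DF = 0.960154, PV = 31.204993
  t = 1.0000: CF_t = 32.500000, DF = 0.921895, PV = 29.961587
  t = 1.5000: CF_t = 32.500000, DF = 0.885161, PV = 28.767726
  t = 2.0000: CF_t = 32.500000, DF = 0.849890, PV = 27.621437
  t = 2.5000: CF_t = 32.500000, DF = 0.816025, PV = 26.520823
  t = 3.0000: CF_t = 32.500000, DF = 0.783510, PV = 25.464064
  t = 3.5000: CF_t = 32.500000, DF = 0.752290, PV = 24.449413
  t = 4.0000: CF_t = 32.500000, DF = 0.722314, PV = 23.475193
  t = 4.5000: CF_t = 32.500000, DF = 0.693532, PV = 22.539791
  t = 5.0000: CF_t = 1032.500000, DF = 0.665897, PV = 687.538967
Price P = sum_t PV_t = 927.543994


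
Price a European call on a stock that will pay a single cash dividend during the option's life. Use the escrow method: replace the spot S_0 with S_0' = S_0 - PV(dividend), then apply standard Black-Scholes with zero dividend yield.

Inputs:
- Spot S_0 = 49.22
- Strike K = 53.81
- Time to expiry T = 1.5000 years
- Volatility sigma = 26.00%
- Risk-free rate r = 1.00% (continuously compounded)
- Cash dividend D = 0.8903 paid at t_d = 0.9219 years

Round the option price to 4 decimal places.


Answer: Price = 4.3394

Derivation:
PV(D) = D * exp(-r * t_d) = 0.8903 * 0.99082336 = 0.88213004
S_0' = S_0 - PV(D) = 49.2200 - 0.88213004 = 48.33786996
d1 = (ln(S_0'/K) + (r + sigma^2/2)*T) / (sigma*sqrt(T)) = -0.13046363
d2 = d1 - sigma*sqrt(T) = -0.44889730
exp(-rT) = 0.98511194
N(d1) = 0.44809981; N(d2) = 0.32675287
C = S_0' * N(d1) - K * exp(-rT) * N(d2) = 48.33786996 * 0.44809981 - 53.8100 * 0.98511194 * 0.32675287 = 4.3394
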